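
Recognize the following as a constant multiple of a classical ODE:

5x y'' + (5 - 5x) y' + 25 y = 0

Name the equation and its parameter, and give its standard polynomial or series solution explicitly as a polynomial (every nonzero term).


All three coefficients share the factor 5; dividing through by 5 gives  x y'' + (1 - x) y' + 5 y = 0.
This matches the Laguerre equation x y'' + (1 - x) y' + n y = 0 with n = 5; the polynomial solution is L_5(x).
With y = sum_k a_k x^k, matching x^k gives (k+1)k a_{k+1} + (k+1) a_{k+1} - k a_k + n a_k = 0, i.e. (k+1)^2 a_{k+1} = (k - n) a_k = (k - 5) a_k. The right side vanishes at k = 5, so the series terminates at degree 5.
Standard normalization L_n(0) = 1 gives a_0 = 1. Work upward with a_{k+1} = (k - 5) a_k / (k+1)^2:
  a_1 = (0 - 5)(1) / 1^2 = -5/1 = -5
  a_2 = (1 - 5)(-5) / 2^2 = 20/4 = 5
  a_3 = (2 - 5)(5) / 3^2 = -15/9 = -5/3
  a_4 = (3 - 5)(-5/3) / 4^2 = (10/3)/16 = 5/24
  a_5 = (4 - 5)(5/24) / 5^2 = (-5/24)/25 = -1/120
Hence L_5(x) = -x^5/120 + 5 x^4/24 - 5 x^3/3 + 5 x^2 - 5 x + 1.

L_5(x); series = -x^5/120 + 5 x^4/24 - 5 x^3/3 + 5 x^2 - 5 x + 1


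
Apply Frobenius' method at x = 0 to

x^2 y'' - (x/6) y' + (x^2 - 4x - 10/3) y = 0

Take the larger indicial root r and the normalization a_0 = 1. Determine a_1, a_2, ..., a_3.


Write in Frobenius form y'' + (p(x)/x) y' + (q(x)/x^2) y = 0:
  p(x) = -1/6,  q(x) = x^2 - 4x - 10/3.
Indicial equation: r(r-1) + (-1/6) r + (-10/3) = 0 -> roots r_1 = 5/2, r_2 = -4/3.
Take r = r_1 = 5/2. Let y(x) = x^r sum_{n>=0} a_n x^n with a_0 = 1.
Substitute y = x^r sum a_n x^n and match x^{r+n}. The recurrence is
  D(n) a_n - 4 a_{n-1} + 1 a_{n-2} = 0,  where D(n) = (r+n)(r+n-1) + (-1/6)(r+n) + (-10/3).
  a_n = [4 a_{n-1} - 1 a_{n-2}] / D(n).
Since the indicial polynomial factors as (r - r_1)(r - r_2), D(n) = (r_1 + n - r_1)(r_1 + n - r_2) = n(n + 23/6).
Evaluating step by step (a_0 = 1):
  n = 1: D(1) = 1(1 + 23/6) = 29/6; numerator = 4(1) = 4; a_1 = (4)/(29/6) = 24/29
  n = 2: D(2) = 2(2 + 23/6) = 35/3; numerator = 4(24/29) - 1(1) = 67/29; a_2 = (67/29)/(35/3) = 201/1015
  n = 3: D(3) = 3(3 + 23/6) = 41/2; numerator = 4(201/1015) - 1(24/29) = -36/1015; a_3 = (-36/1015)/(41/2) = -72/41615

r = 5/2; a_0 = 1; a_1 = 24/29; a_2 = 201/1015; a_3 = -72/41615


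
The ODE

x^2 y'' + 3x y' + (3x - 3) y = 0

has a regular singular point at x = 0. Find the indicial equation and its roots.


Divide by x^2 to reach normal form y'' + P_1(x) y' + P_2(x) y = 0 with P_1(x) = 3/x and P_2(x) = 3/x - 3/x^2.
x = 0 is a singular point because the y'-coefficient 3/x has a pole at x = 0 and the y-coefficient 3/x - 3/x^2 has a pole at x = 0.
It is a regular singular point because x P_1(x) = p(x) = 3 and x^2 P_2(x) = q(x) = 3x - 3 are polynomials, hence analytic at x = 0.
p(0) = 3,  q(0) = -3.
Indicial equation: r(r-1) + p(0) r + q(0) = 0, i.e. r^2 + (p(0) - 1) r + q(0) = 0, i.e. r^2 + 2 r - 3 = 0.
Discriminant: (2)^2 - 4(-3) = 16, so r = (-2 ± 4)/2.
Solving: r_1 = 1, r_2 = -3.

indicial: r^2 + 2 r - 3 = 0; roots r_1 = 1, r_2 = -3


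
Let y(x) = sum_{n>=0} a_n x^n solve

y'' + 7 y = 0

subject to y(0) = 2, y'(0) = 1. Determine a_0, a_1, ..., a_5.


Ansatz: y(x) = sum_{n>=0} a_n x^n, so y'(x) = sum_{n>=1} n a_n x^(n-1) and y''(x) = sum_{n>=2} n(n-1) a_n x^(n-2).
Substitute into P(x) y'' + Q(x) y' + R(x) y = 0 with P(x) = 1, Q(x) = 0, R(x) = 7, and match powers of x.
Initial conditions: a_0 = 2, a_1 = 1.
Setting the coefficient of each power of x to zero and solving order by order (substituting the coefficients already found):
  x^0: 2 a_2 + 7 a_0 = 0  ->  2 a_2 = -7 a_0 = -14  ->  a_2 = -7
  x^1: 6 a_3 + 7 a_1 = 0  ->  6 a_3 = -7 a_1 = -7  ->  a_3 = -7/6
  x^2: 12 a_4 + 7 a_2 = 0  ->  12 a_4 = -7 a_2 = 49  ->  a_4 = 49/12
  x^3: 20 a_5 + 7 a_3 = 0  ->  20 a_5 = -7 a_3 = 49/6  ->  a_5 = 49/120
Truncated series: y(x) = 2 + x - 7 x^2 - (7/6) x^3 + (49/12) x^4 + (49/120) x^5 + O(x^6).

a_0 = 2; a_1 = 1; a_2 = -7; a_3 = -7/6; a_4 = 49/12; a_5 = 49/120


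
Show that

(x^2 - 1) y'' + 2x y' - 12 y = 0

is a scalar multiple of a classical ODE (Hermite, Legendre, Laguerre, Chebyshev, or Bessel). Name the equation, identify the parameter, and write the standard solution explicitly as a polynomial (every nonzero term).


All three coefficients share the factor -1; dividing through by -1 gives  (1 - x^2) y'' - 2x y' + 12 y = 0.
This matches the Legendre equation (1 - x^2) y'' - 2x y' + n(n+1) y = 0 (note the -2x y' term) with n(n+1) = 12, so n = 3; the polynomial solution is P_3(x).
With y = sum_k a_k x^k, matching x^k gives (k+2)(k+1) a_{k+2} = [k(k+1) - n(n+1)] a_k = (k - 3)(k + 4) a_k. The right side vanishes at k = 3, so the series with the parity of 3 terminates at degree 3.
Standard normalization (P_n(1) = 1): leading coefficient (2n)!/(2^n (n!)^2) = 720/(8*36) = 5/2, so a_3 = 5/2. Work downward with a_k = (k+1)(k+2) a_{k+2} / ((k - 3)(k + 4)):
  a_1 = (2)(3)(5/2) / ((1 - 3)(1 + 4)) = 15/(-10) = -3/2
Hence P_3(x) = 5 x^3/2 - 3 x/2.

P_3(x); series = 5 x^3/2 - 3 x/2


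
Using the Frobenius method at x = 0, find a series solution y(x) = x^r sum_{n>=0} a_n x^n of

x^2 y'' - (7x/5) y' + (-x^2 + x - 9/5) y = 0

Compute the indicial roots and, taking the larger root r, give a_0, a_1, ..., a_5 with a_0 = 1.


Write in Frobenius form y'' + (p(x)/x) y' + (q(x)/x^2) y = 0:
  p(x) = -7/5,  q(x) = -x^2 + x - 9/5.
Indicial equation: r(r-1) + (-7/5) r + (-9/5) = 0 -> roots r_1 = 3, r_2 = -3/5.
Take r = r_1 = 3. Let y(x) = x^r sum_{n>=0} a_n x^n with a_0 = 1.
Substitute y = x^r sum a_n x^n and match x^{r+n}. The recurrence is
  D(n) a_n + 1 a_{n-1} - 1 a_{n-2} = 0,  where D(n) = (r+n)(r+n-1) + (-7/5)(r+n) + (-9/5).
  a_n = [-1 a_{n-1} + 1 a_{n-2}] / D(n).
Since the indicial polynomial factors as (r - r_1)(r - r_2), D(n) = (r_1 + n - r_1)(r_1 + n - r_2) = n(n + 18/5).
Evaluating step by step (a_0 = 1):
  n = 1: D(1) = 1(1 + 18/5) = 23/5; numerator = -1(1) = -1; a_1 = (-1)/(23/5) = -5/23
  n = 2: D(2) = 2(2 + 18/5) = 56/5; numerator = -1(-5/23) + 1(1) = 28/23; a_2 = (28/23)/(56/5) = 5/46
  n = 3: D(3) = 3(3 + 18/5) = 99/5; numerator = -1(5/46) + 1(-5/23) = -15/46; a_3 = (-15/46)/(99/5) = -25/1518
  n = 4: D(4) = 4(4 + 18/5) = 152/5; numerator = -1(-25/1518) + 1(5/46) = 95/759; a_4 = (95/759)/(152/5) = 25/6072
  n = 5: D(5) = 5(5 + 18/5) = 43; numerator = -1(25/6072) + 1(-25/1518) = -125/6072; a_5 = (-125/6072)/(43) = -125/261096

r = 3; a_0 = 1; a_1 = -5/23; a_2 = 5/46; a_3 = -25/1518; a_4 = 25/6072; a_5 = -125/261096


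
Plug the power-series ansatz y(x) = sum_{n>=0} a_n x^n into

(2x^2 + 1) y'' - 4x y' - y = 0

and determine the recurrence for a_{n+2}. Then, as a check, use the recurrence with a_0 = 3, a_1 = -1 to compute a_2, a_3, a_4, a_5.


Substitute y = sum_n a_n x^n.
(1 + 2 x^2) y'' contributes (n+2)(n+1) a_{n+2} + 2 n(n-1) a_n at x^n.
-4 x y'(x) contributes -4 n a_n at x^n.
-y(x) contributes -1 a_n at x^n.
Matching x^n: (n+2)(n+1) a_{n+2} + (2 n(n-1) - 4 n - 1) a_n = 0.
Thus a_{n+2} = (-2 n(n-1) + 4 n + 1) / ((n+1)(n+2)) * a_n.

Check with a_0 = 3, a_1 = -1 (apply the recurrence for n = 0, 1, 2, 3): a_0 = 3, a_1 = -1, a_2 = 3/2, a_3 = -5/6, a_4 = 5/8, a_5 = -1/24.

a_(n+2) = (-2 n(n-1) + 4 n + 1) / ((n+1)(n+2)) * a_n; check: a_0 = 3, a_1 = -1, a_2 = 3/2, a_3 = -5/6, a_4 = 5/8, a_5 = -1/24


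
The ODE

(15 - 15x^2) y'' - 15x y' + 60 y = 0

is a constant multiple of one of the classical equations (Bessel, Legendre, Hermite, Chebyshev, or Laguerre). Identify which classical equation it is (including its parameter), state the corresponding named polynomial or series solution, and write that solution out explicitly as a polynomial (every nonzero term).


All three coefficients share the factor 15; dividing through by 15 gives  (1 - x^2) y'' - x y' + 4 y = 0.
This matches the Chebyshev equation (1 - x^2) y'' - x y' + n^2 y = 0 (note the -x y' term, not -2x y') with n^2 = 4, so n = 2; the polynomial solution is T_2(x).
With y = sum_k a_k x^k, matching x^k gives (k+2)(k+1) a_{k+2} = (k^2 - n^2) a_k = (k - 2)(k + 2) a_k. The right side vanishes at k = 2, so the series with the parity of 2 terminates at degree 2.
Standard normalization: leading coefficient of T_n is 2^(n-1), so a_2 = 2^1 = 2. Work downward with a_k = (k+1)(k+2) a_{k+2} / ((k - 2)(k + 2)):
  a_0 = (1)(2)(2) / ((0 - 2)(0 + 2)) = 4/(-4) = -1
Hence T_2(x) = 2 x^2 - 1.

T_2(x); series = 2 x^2 - 1


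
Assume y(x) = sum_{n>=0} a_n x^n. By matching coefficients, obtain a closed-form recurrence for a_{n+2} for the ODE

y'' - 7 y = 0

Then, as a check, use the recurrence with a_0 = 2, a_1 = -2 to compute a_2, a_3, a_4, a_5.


Substitute y = sum_n a_n x^n into y'' + (const) y = 0.
y''(x) = sum_{n>=0} (n+2)(n+1) a_{n+2} x^n.
The ODE becomes sum_n [(n+2)(n+1) a_{n+2} - 7 a_n] x^n = 0.
Setting each coefficient to zero gives the recurrence:
  (n+2)(n+1) a_{n+2} - 7 a_n = 0,
  a_{n+2} = 7 / ((n+1)(n+2)) a_n.

Check with a_0 = 2, a_1 = -2 (apply the recurrence for n = 0, 1, 2, 3): a_0 = 2, a_1 = -2, a_2 = 7, a_3 = -7/3, a_4 = 49/12, a_5 = -49/60.

a_{n+2} = 7/((n+1)(n+2)) * a_n; check: a_0 = 2, a_1 = -2, a_2 = 7, a_3 = -7/3, a_4 = 49/12, a_5 = -49/60


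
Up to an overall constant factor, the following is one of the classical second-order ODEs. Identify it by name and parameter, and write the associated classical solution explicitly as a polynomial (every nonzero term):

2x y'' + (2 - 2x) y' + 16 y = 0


All three coefficients share the factor 2; dividing through by 2 gives  x y'' + (1 - x) y' + 8 y = 0.
This matches the Laguerre equation x y'' + (1 - x) y' + n y = 0 with n = 8; the polynomial solution is L_8(x).
With y = sum_k a_k x^k, matching x^k gives (k+1)k a_{k+1} + (k+1) a_{k+1} - k a_k + n a_k = 0, i.e. (k+1)^2 a_{k+1} = (k - n) a_k = (k - 8) a_k. The right side vanishes at k = 8, so the series terminates at degree 8.
Standard normalization L_n(0) = 1 gives a_0 = 1. Work upward with a_{k+1} = (k - 8) a_k / (k+1)^2:
  a_1 = (0 - 8)(1) / 1^2 = -8/1 = -8
  a_2 = (1 - 8)(-8) / 2^2 = 56/4 = 14
  a_3 = (2 - 8)(14) / 3^2 = -84/9 = -28/3
  a_4 = (3 - 8)(-28/3) / 4^2 = (140/3)/16 = 35/12
  a_5 = (4 - 8)(35/12) / 5^2 = (-35/3)/25 = -7/15
  a_6 = (5 - 8)(-7/15) / 6^2 = (7/5)/36 = 7/180
  a_7 = (6 - 8)(7/180) / 7^2 = (-7/90)/49 = -1/630
  a_8 = (7 - 8)(-1/630) / 8^2 = (1/630)/64 = 1/40320
Hence L_8(x) = x^8/40320 - x^7/630 + 7 x^6/180 - 7 x^5/15 + 35 x^4/12 - 28 x^3/3 + 14 x^2 - 8 x + 1.

L_8(x); series = x^8/40320 - x^7/630 + 7 x^6/180 - 7 x^5/15 + 35 x^4/12 - 28 x^3/3 + 14 x^2 - 8 x + 1


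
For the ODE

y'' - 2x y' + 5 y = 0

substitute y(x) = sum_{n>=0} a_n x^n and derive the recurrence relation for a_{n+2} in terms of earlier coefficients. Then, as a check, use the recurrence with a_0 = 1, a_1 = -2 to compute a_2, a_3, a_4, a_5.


Substitute y = sum_n a_n x^n.
y''(x) has coefficient (n+2)(n+1) a_{n+2} at x^n;
-2 x y'(x) has coefficient -2 n a_n at x^n (shift);
5 y(x) has coefficient 5 a_n at x^n.
Matching x^n: (n+2)(n+1) a_{n+2} + (-2n + 5) a_n = 0.
Thus a_{n+2} = (2n - 5) / ((n+1)(n+2)) * a_n.

Check with a_0 = 1, a_1 = -2 (apply the recurrence for n = 0, 1, 2, 3): a_0 = 1, a_1 = -2, a_2 = -5/2, a_3 = 1, a_4 = 5/24, a_5 = 1/20.

a_(n+2) = (2n - 5) / ((n+1)(n+2)) * a_n; check: a_0 = 1, a_1 = -2, a_2 = -5/2, a_3 = 1, a_4 = 5/24, a_5 = 1/20


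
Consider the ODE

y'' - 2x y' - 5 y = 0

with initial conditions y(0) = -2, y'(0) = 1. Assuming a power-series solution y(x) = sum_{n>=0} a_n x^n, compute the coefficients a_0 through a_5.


Ansatz: y(x) = sum_{n>=0} a_n x^n, so y'(x) = sum_{n>=1} n a_n x^(n-1) and y''(x) = sum_{n>=2} n(n-1) a_n x^(n-2).
Substitute into P(x) y'' + Q(x) y' + R(x) y = 0 with P(x) = 1, Q(x) = -2x, R(x) = -5, and match powers of x.
Initial conditions: a_0 = -2, a_1 = 1.
Setting the coefficient of each power of x to zero and solving order by order (substituting the coefficients already found):
  x^0: 2 a_2 - 5 a_0 = 0  ->  2 a_2 = 5 a_0 = -10  ->  a_2 = -5
  x^1: 6 a_3 - 7 a_1 = 0  ->  6 a_3 = 7 a_1 = 7  ->  a_3 = 7/6
  x^2: 12 a_4 - 9 a_2 = 0  ->  12 a_4 = 9 a_2 = -45  ->  a_4 = -15/4
  x^3: 20 a_5 - 11 a_3 = 0  ->  20 a_5 = 11 a_3 = 77/6  ->  a_5 = 77/120
Truncated series: y(x) = -2 + x - 5 x^2 + (7/6) x^3 - (15/4) x^4 + (77/120) x^5 + O(x^6).

a_0 = -2; a_1 = 1; a_2 = -5; a_3 = 7/6; a_4 = -15/4; a_5 = 77/120


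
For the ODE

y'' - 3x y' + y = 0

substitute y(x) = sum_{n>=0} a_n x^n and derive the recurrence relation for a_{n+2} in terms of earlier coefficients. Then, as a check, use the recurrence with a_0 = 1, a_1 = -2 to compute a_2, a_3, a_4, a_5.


Substitute y = sum_n a_n x^n.
y''(x) has coefficient (n+2)(n+1) a_{n+2} at x^n;
-3 x y'(x) has coefficient -3 n a_n at x^n (shift);
y(x) has coefficient 1 a_n at x^n.
Matching x^n: (n+2)(n+1) a_{n+2} + (-3n + 1) a_n = 0.
Thus a_{n+2} = (3n - 1) / ((n+1)(n+2)) * a_n.

Check with a_0 = 1, a_1 = -2 (apply the recurrence for n = 0, 1, 2, 3): a_0 = 1, a_1 = -2, a_2 = -1/2, a_3 = -2/3, a_4 = -5/24, a_5 = -4/15.

a_(n+2) = (3n - 1) / ((n+1)(n+2)) * a_n; check: a_0 = 1, a_1 = -2, a_2 = -1/2, a_3 = -2/3, a_4 = -5/24, a_5 = -4/15


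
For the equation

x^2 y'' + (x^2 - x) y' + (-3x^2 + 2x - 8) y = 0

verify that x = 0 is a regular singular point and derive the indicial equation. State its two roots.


Divide by x^2 to reach normal form y'' + P_1(x) y' + P_2(x) y = 0 with P_1(x) = 1 - 1/x and P_2(x) = -3 + 2/x - 8/x^2.
x = 0 is a singular point because the y'-coefficient 1 - 1/x has a pole at x = 0 and the y-coefficient -3 + 2/x - 8/x^2 has a pole at x = 0.
It is a regular singular point because x P_1(x) = p(x) = x - 1 and x^2 P_2(x) = q(x) = -3x^2 + 2x - 8 are polynomials, hence analytic at x = 0.
p(0) = -1,  q(0) = -8.
Indicial equation: r(r-1) + p(0) r + q(0) = 0, i.e. r^2 + (p(0) - 1) r + q(0) = 0, i.e. r^2 - 2 r - 8 = 0.
Discriminant: (-2)^2 - 4(-8) = 36, so r = (2 ± 6)/2.
Solving: r_1 = 4, r_2 = -2.

indicial: r^2 - 2 r - 8 = 0; roots r_1 = 4, r_2 = -2


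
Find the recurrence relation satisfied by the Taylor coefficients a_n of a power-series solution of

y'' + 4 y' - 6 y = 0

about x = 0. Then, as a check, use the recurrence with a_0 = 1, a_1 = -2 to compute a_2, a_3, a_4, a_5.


Substitute y = sum_n a_n x^n.
y''(x) has coefficient (n+2)(n+1) a_{n+2} at x^n;
4 y'(x) has coefficient 4 (n+1) a_{n+1} at x^n;
-6 y(x) has coefficient -6 a_n at x^n.
Matching x^n: (n+2)(n+1) a_{n+2} + 4 (n+1) a_{n+1} - 6 a_n = 0.
Thus a_{n+2} = [-4 (n+1) a_{n+1} + 6 a_n] / ((n+1)(n+2)).

Check with a_0 = 1, a_1 = -2 (apply the recurrence for n = 0, 1, 2, 3): a_0 = 1, a_1 = -2, a_2 = 7, a_3 = -34/3, a_4 = 89/6, a_5 = -229/15.

a_(n+2) = [-4 (n+1) a_(n+1) + 6 a_n] / ((n+1)(n+2)); check: a_0 = 1, a_1 = -2, a_2 = 7, a_3 = -34/3, a_4 = 89/6, a_5 = -229/15


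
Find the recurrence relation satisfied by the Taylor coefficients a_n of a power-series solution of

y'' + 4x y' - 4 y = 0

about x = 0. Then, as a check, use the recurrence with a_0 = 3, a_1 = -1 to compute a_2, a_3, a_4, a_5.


Substitute y = sum_n a_n x^n.
y''(x) has coefficient (n+2)(n+1) a_{n+2} at x^n;
4 x y'(x) has coefficient 4 n a_n at x^n (shift);
-4 y(x) has coefficient -4 a_n at x^n.
Matching x^n: (n+2)(n+1) a_{n+2} + (4n - 4) a_n = 0.
Thus a_{n+2} = (-4n + 4) / ((n+1)(n+2)) * a_n.

Check with a_0 = 3, a_1 = -1 (apply the recurrence for n = 0, 1, 2, 3): a_0 = 3, a_1 = -1, a_2 = 6, a_3 = 0, a_4 = -2, a_5 = 0.

a_(n+2) = (-4n + 4) / ((n+1)(n+2)) * a_n; check: a_0 = 3, a_1 = -1, a_2 = 6, a_3 = 0, a_4 = -2, a_5 = 0


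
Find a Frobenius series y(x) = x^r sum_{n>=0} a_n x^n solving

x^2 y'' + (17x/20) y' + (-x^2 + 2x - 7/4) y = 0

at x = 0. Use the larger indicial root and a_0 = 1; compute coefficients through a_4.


Write in Frobenius form y'' + (p(x)/x) y' + (q(x)/x^2) y = 0:
  p(x) = 17/20,  q(x) = -x^2 + 2x - 7/4.
Indicial equation: r(r-1) + (17/20) r + (-7/4) = 0 -> roots r_1 = 7/5, r_2 = -5/4.
Take r = r_1 = 7/5. Let y(x) = x^r sum_{n>=0} a_n x^n with a_0 = 1.
Substitute y = x^r sum a_n x^n and match x^{r+n}. The recurrence is
  D(n) a_n + 2 a_{n-1} - 1 a_{n-2} = 0,  where D(n) = (r+n)(r+n-1) + (17/20)(r+n) + (-7/4).
  a_n = [-2 a_{n-1} + 1 a_{n-2}] / D(n).
Since the indicial polynomial factors as (r - r_1)(r - r_2), D(n) = (r_1 + n - r_1)(r_1 + n - r_2) = n(n + 53/20).
Evaluating step by step (a_0 = 1):
  n = 1: D(1) = 1(1 + 53/20) = 73/20; numerator = -2(1) = -2; a_1 = (-2)/(73/20) = -40/73
  n = 2: D(2) = 2(2 + 53/20) = 93/10; numerator = -2(-40/73) + 1(1) = 153/73; a_2 = (153/73)/(93/10) = 510/2263
  n = 3: D(3) = 3(3 + 53/20) = 339/20; numerator = -2(510/2263) + 1(-40/73) = -2260/2263; a_3 = (-2260/2263)/(339/20) = -400/6789
  n = 4: D(4) = 4(4 + 53/20) = 133/5; numerator = -2(-400/6789) + 1(510/2263) = 2330/6789; a_4 = (2330/6789)/(133/5) = 11650/902937

r = 7/5; a_0 = 1; a_1 = -40/73; a_2 = 510/2263; a_3 = -400/6789; a_4 = 11650/902937


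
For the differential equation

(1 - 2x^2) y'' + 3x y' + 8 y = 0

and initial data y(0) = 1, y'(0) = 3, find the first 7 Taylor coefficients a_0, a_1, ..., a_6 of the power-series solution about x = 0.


Ansatz: y(x) = sum_{n>=0} a_n x^n, so y'(x) = sum_{n>=1} n a_n x^(n-1) and y''(x) = sum_{n>=2} n(n-1) a_n x^(n-2).
Substitute into P(x) y'' + Q(x) y' + R(x) y = 0 with P(x) = 1 - 2x^2, Q(x) = 3x, R(x) = 8, and match powers of x.
Initial conditions: a_0 = 1, a_1 = 3.
Setting the coefficient of each power of x to zero and solving order by order (substituting the coefficients already found):
  x^0: 2 a_2 + 8 a_0 = 0  ->  2 a_2 = -8 a_0 = -8  ->  a_2 = -4
  x^1: 6 a_3 + 11 a_1 = 0  ->  6 a_3 = -11 a_1 = -33  ->  a_3 = -11/2
  x^2: 12 a_4 + 10 a_2 = 0  ->  12 a_4 = -10 a_2 = 40  ->  a_4 = 10/3
  x^3: 20 a_5 + 5 a_3 = 0  ->  20 a_5 = -5 a_3 = 55/2  ->  a_5 = 11/8
  x^4: 30 a_6 - 4 a_4 = 0  ->  30 a_6 = 4 a_4 = 40/3  ->  a_6 = 4/9
Truncated series: y(x) = 1 + 3 x - 4 x^2 - (11/2) x^3 + (10/3) x^4 + (11/8) x^5 + (4/9) x^6 + O(x^7).

a_0 = 1; a_1 = 3; a_2 = -4; a_3 = -11/2; a_4 = 10/3; a_5 = 11/8; a_6 = 4/9


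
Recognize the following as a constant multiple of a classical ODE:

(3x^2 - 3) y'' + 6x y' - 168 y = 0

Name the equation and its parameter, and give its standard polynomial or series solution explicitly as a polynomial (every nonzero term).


All three coefficients share the factor -3; dividing through by -3 gives  (1 - x^2) y'' - 2x y' + 56 y = 0.
This matches the Legendre equation (1 - x^2) y'' - 2x y' + n(n+1) y = 0 (note the -2x y' term) with n(n+1) = 56, so n = 7; the polynomial solution is P_7(x).
With y = sum_k a_k x^k, matching x^k gives (k+2)(k+1) a_{k+2} = [k(k+1) - n(n+1)] a_k = (k - 7)(k + 8) a_k. The right side vanishes at k = 7, so the series with the parity of 7 terminates at degree 7.
Standard normalization (P_n(1) = 1): leading coefficient (2n)!/(2^n (n!)^2) = 87178291200/(128*25401600) = 429/16, so a_7 = 429/16. Work downward with a_k = (k+1)(k+2) a_{k+2} / ((k - 7)(k + 8)):
  a_5 = (6)(7)(429/16) / ((5 - 7)(5 + 8)) = (9009/8)/(-26) = -693/16
  a_3 = (4)(5)(-693/16) / ((3 - 7)(3 + 8)) = (-3465/4)/(-44) = 315/16
  a_1 = (2)(3)(315/16) / ((1 - 7)(1 + 8)) = (945/8)/(-54) = -35/16
Hence P_7(x) = 429 x^7/16 - 693 x^5/16 + 315 x^3/16 - 35 x/16.

P_7(x); series = 429 x^7/16 - 693 x^5/16 + 315 x^3/16 - 35 x/16


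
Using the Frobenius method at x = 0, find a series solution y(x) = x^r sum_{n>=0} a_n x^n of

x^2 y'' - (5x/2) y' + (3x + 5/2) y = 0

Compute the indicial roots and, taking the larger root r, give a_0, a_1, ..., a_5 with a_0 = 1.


Write in Frobenius form y'' + (p(x)/x) y' + (q(x)/x^2) y = 0:
  p(x) = -5/2,  q(x) = 3x + 5/2.
Indicial equation: r(r-1) + (-5/2) r + (5/2) = 0 -> roots r_1 = 5/2, r_2 = 1.
Take r = r_1 = 5/2. Let y(x) = x^r sum_{n>=0} a_n x^n with a_0 = 1.
Substitute y = x^r sum a_n x^n and match x^{r+n}. The recurrence is
  D(n) a_n + 3 a_{n-1} = 0,  where D(n) = (r+n)(r+n-1) + (-5/2)(r+n) + (5/2).
  a_n = -3 / D(n) * a_{n-1}.
Since the indicial polynomial factors as (r - r_1)(r - r_2), D(n) = (r_1 + n - r_1)(r_1 + n - r_2) = n(n + 3/2).
Evaluating step by step (a_0 = 1):
  n = 1: D(1) = 1(1 + 3/2) = 5/2; numerator = -3(1) = -3; a_1 = (-3)/(5/2) = -6/5
  n = 2: D(2) = 2(2 + 3/2) = 7; numerator = -3(-6/5) = 18/5; a_2 = (18/5)/(7) = 18/35
  n = 3: D(3) = 3(3 + 3/2) = 27/2; numerator = -3(18/35) = -54/35; a_3 = (-54/35)/(27/2) = -4/35
  n = 4: D(4) = 4(4 + 3/2) = 22; numerator = -3(-4/35) = 12/35; a_4 = (12/35)/(22) = 6/385
  n = 5: D(5) = 5(5 + 3/2) = 65/2; numerator = -3(6/385) = -18/385; a_5 = (-18/385)/(65/2) = -36/25025

r = 5/2; a_0 = 1; a_1 = -6/5; a_2 = 18/35; a_3 = -4/35; a_4 = 6/385; a_5 = -36/25025


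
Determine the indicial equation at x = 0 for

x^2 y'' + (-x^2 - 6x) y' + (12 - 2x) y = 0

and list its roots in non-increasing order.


Divide by x^2 to reach normal form y'' + P_1(x) y' + P_2(x) y = 0 with P_1(x) = -1 - 6/x and P_2(x) = -2/x + 12/x^2.
x = 0 is a singular point because the y'-coefficient -1 - 6/x has a pole at x = 0 and the y-coefficient -2/x + 12/x^2 has a pole at x = 0.
It is a regular singular point because x P_1(x) = p(x) = -x - 6 and x^2 P_2(x) = q(x) = 12 - 2x are polynomials, hence analytic at x = 0.
p(0) = -6,  q(0) = 12.
Indicial equation: r(r-1) + p(0) r + q(0) = 0, i.e. r^2 + (p(0) - 1) r + q(0) = 0, i.e. r^2 - 7 r + 12 = 0.
Discriminant: (-7)^2 - 4(12) = 1, so r = (7 ± 1)/2.
Solving: r_1 = 4, r_2 = 3.

indicial: r^2 - 7 r + 12 = 0; roots r_1 = 4, r_2 = 3


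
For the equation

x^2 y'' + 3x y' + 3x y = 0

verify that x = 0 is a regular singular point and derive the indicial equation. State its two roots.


Divide by x^2 to reach normal form y'' + P_1(x) y' + P_2(x) y = 0 with P_1(x) = 3/x and P_2(x) = 3/x.
x = 0 is a singular point because the y'-coefficient 3/x has a pole at x = 0 and the y-coefficient 3/x has a pole at x = 0.
It is a regular singular point because x P_1(x) = p(x) = 3 and x^2 P_2(x) = q(x) = 3x are polynomials, hence analytic at x = 0.
p(0) = 3,  q(0) = 0.
Indicial equation: r(r-1) + p(0) r + q(0) = 0, i.e. r^2 + (p(0) - 1) r + q(0) = 0, i.e. r^2 + 2 r = 0.
Discriminant: (2)^2 - 4(0) = 4, so r = (-2 ± 2)/2.
Solving: r_1 = 0, r_2 = -2.

indicial: r^2 + 2 r = 0; roots r_1 = 0, r_2 = -2


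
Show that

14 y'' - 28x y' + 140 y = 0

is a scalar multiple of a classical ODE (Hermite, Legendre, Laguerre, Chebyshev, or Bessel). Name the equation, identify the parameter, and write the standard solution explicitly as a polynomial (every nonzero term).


All three coefficients share the factor 14; dividing through by 14 gives  y'' - 2x y' + 10 y = 0.
This matches the Hermite equation y'' - 2x y' + 2n y = 0 with 2n = 10, so n = 5; the polynomial solution is H_5(x).
With y = sum_k a_k x^k, matching x^k gives (k+2)(k+1) a_{k+2} = 2(k - n) a_k = 2(k - 5) a_k. The right side vanishes at k = 5, so the series with the parity of 5 terminates at degree 5.
Standard normalization: leading coefficient of H_n is 2^n, so a_5 = 2^5 = 32. Work downward with a_k = (k+1)(k+2) a_{k+2} / (2(k - n)):
  a_3 = (4)(5)(32) / (2(3 - 5)) = 640/(-4) = -160
  a_1 = (2)(3)(-160) / (2(1 - 5)) = -960/(-8) = 120
Hence H_5(x) = 32 x^5 - 160 x^3 + 120 x.

H_5(x); series = 32 x^5 - 160 x^3 + 120 x


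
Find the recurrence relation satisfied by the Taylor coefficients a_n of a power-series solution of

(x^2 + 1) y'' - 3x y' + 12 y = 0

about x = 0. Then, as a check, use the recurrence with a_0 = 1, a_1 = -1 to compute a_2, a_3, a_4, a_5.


Substitute y = sum_n a_n x^n.
(1 + 1 x^2) y'' contributes (n+2)(n+1) a_{n+2} + n(n-1) a_n at x^n.
-3 x y'(x) contributes -3 n a_n at x^n.
12 y(x) contributes 12 a_n at x^n.
Matching x^n: (n+2)(n+1) a_{n+2} + (n(n-1) - 3 n + 12) a_n = 0.
Thus a_{n+2} = (-n(n-1) + 3 n - 12) / ((n+1)(n+2)) * a_n.

Check with a_0 = 1, a_1 = -1 (apply the recurrence for n = 0, 1, 2, 3): a_0 = 1, a_1 = -1, a_2 = -6, a_3 = 3/2, a_4 = 4, a_5 = -27/40.

a_(n+2) = (-n(n-1) + 3 n - 12) / ((n+1)(n+2)) * a_n; check: a_0 = 1, a_1 = -1, a_2 = -6, a_3 = 3/2, a_4 = 4, a_5 = -27/40


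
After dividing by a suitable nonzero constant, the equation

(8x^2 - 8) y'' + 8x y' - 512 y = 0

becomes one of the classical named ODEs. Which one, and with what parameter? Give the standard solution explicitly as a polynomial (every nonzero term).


All three coefficients share the factor -8; dividing through by -8 gives  (1 - x^2) y'' - x y' + 64 y = 0.
This matches the Chebyshev equation (1 - x^2) y'' - x y' + n^2 y = 0 (note the -x y' term, not -2x y') with n^2 = 64, so n = 8; the polynomial solution is T_8(x).
With y = sum_k a_k x^k, matching x^k gives (k+2)(k+1) a_{k+2} = (k^2 - n^2) a_k = (k - 8)(k + 8) a_k. The right side vanishes at k = 8, so the series with the parity of 8 terminates at degree 8.
Standard normalization: leading coefficient of T_n is 2^(n-1), so a_8 = 2^7 = 128. Work downward with a_k = (k+1)(k+2) a_{k+2} / ((k - 8)(k + 8)):
  a_6 = (7)(8)(128) / ((6 - 8)(6 + 8)) = 7168/(-28) = -256
  a_4 = (5)(6)(-256) / ((4 - 8)(4 + 8)) = -7680/(-48) = 160
  a_2 = (3)(4)(160) / ((2 - 8)(2 + 8)) = 1920/(-60) = -32
  a_0 = (1)(2)(-32) / ((0 - 8)(0 + 8)) = -64/(-64) = 1
Hence T_8(x) = 128 x^8 - 256 x^6 + 160 x^4 - 32 x^2 + 1.

T_8(x); series = 128 x^8 - 256 x^6 + 160 x^4 - 32 x^2 + 1


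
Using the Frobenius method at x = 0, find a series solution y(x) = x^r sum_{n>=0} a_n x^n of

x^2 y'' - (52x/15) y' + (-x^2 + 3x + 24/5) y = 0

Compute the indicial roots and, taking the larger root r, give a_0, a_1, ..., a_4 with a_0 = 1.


Write in Frobenius form y'' + (p(x)/x) y' + (q(x)/x^2) y = 0:
  p(x) = -52/15,  q(x) = -x^2 + 3x + 24/5.
Indicial equation: r(r-1) + (-52/15) r + (24/5) = 0 -> roots r_1 = 8/3, r_2 = 9/5.
Take r = r_1 = 8/3. Let y(x) = x^r sum_{n>=0} a_n x^n with a_0 = 1.
Substitute y = x^r sum a_n x^n and match x^{r+n}. The recurrence is
  D(n) a_n + 3 a_{n-1} - 1 a_{n-2} = 0,  where D(n) = (r+n)(r+n-1) + (-52/15)(r+n) + (24/5).
  a_n = [-3 a_{n-1} + 1 a_{n-2}] / D(n).
Since the indicial polynomial factors as (r - r_1)(r - r_2), D(n) = (r_1 + n - r_1)(r_1 + n - r_2) = n(n + 13/15).
Evaluating step by step (a_0 = 1):
  n = 1: D(1) = 1(1 + 13/15) = 28/15; numerator = -3(1) = -3; a_1 = (-3)/(28/15) = -45/28
  n = 2: D(2) = 2(2 + 13/15) = 86/15; numerator = -3(-45/28) + 1(1) = 163/28; a_2 = (163/28)/(86/15) = 2445/2408
  n = 3: D(3) = 3(3 + 13/15) = 58/5; numerator = -3(2445/2408) + 1(-45/28) = -11205/2408; a_3 = (-11205/2408)/(58/5) = -56025/139664
  n = 4: D(4) = 4(4 + 13/15) = 292/15; numerator = -3(-56025/139664) + 1(2445/2408) = 309885/139664; a_4 = (309885/139664)/(292/15) = 63675/558656

r = 8/3; a_0 = 1; a_1 = -45/28; a_2 = 2445/2408; a_3 = -56025/139664; a_4 = 63675/558656


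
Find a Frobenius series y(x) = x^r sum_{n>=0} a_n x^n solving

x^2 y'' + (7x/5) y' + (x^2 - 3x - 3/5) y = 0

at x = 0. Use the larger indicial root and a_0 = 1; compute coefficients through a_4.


Write in Frobenius form y'' + (p(x)/x) y' + (q(x)/x^2) y = 0:
  p(x) = 7/5,  q(x) = x^2 - 3x - 3/5.
Indicial equation: r(r-1) + (7/5) r + (-3/5) = 0 -> roots r_1 = 3/5, r_2 = -1.
Take r = r_1 = 3/5. Let y(x) = x^r sum_{n>=0} a_n x^n with a_0 = 1.
Substitute y = x^r sum a_n x^n and match x^{r+n}. The recurrence is
  D(n) a_n - 3 a_{n-1} + 1 a_{n-2} = 0,  where D(n) = (r+n)(r+n-1) + (7/5)(r+n) + (-3/5).
  a_n = [3 a_{n-1} - 1 a_{n-2}] / D(n).
Since the indicial polynomial factors as (r - r_1)(r - r_2), D(n) = (r_1 + n - r_1)(r_1 + n - r_2) = n(n + 8/5).
Evaluating step by step (a_0 = 1):
  n = 1: D(1) = 1(1 + 8/5) = 13/5; numerator = 3(1) = 3; a_1 = (3)/(13/5) = 15/13
  n = 2: D(2) = 2(2 + 8/5) = 36/5; numerator = 3(15/13) - 1(1) = 32/13; a_2 = (32/13)/(36/5) = 40/117
  n = 3: D(3) = 3(3 + 8/5) = 69/5; numerator = 3(40/117) - 1(15/13) = -5/39; a_3 = (-5/39)/(69/5) = -25/2691
  n = 4: D(4) = 4(4 + 8/5) = 112/5; numerator = 3(-25/2691) - 1(40/117) = -995/2691; a_4 = (-995/2691)/(112/5) = -4975/301392

r = 3/5; a_0 = 1; a_1 = 15/13; a_2 = 40/117; a_3 = -25/2691; a_4 = -4975/301392


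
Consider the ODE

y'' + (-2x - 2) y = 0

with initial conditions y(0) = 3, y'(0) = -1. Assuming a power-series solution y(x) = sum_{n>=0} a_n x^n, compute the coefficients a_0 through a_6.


Ansatz: y(x) = sum_{n>=0} a_n x^n, so y'(x) = sum_{n>=1} n a_n x^(n-1) and y''(x) = sum_{n>=2} n(n-1) a_n x^(n-2).
Substitute into P(x) y'' + Q(x) y' + R(x) y = 0 with P(x) = 1, Q(x) = 0, R(x) = -2x - 2, and match powers of x.
Initial conditions: a_0 = 3, a_1 = -1.
Setting the coefficient of each power of x to zero and solving order by order (substituting the coefficients already found):
  x^0: 2 a_2 - 2 a_0 = 0  ->  2 a_2 = 2 a_0 = 6  ->  a_2 = 3
  x^1: 6 a_3 - 2 a_1 - 2 a_0 = 0  ->  6 a_3 = 2 a_1 + 2 a_0 = 4  ->  a_3 = 2/3
  x^2: 12 a_4 - 2 a_2 - 2 a_1 = 0  ->  12 a_4 = 2 a_2 + 2 a_1 = 4  ->  a_4 = 1/3
  x^3: 20 a_5 - 2 a_3 - 2 a_2 = 0  ->  20 a_5 = 2 a_3 + 2 a_2 = 22/3  ->  a_5 = 11/30
  x^4: 30 a_6 - 2 a_4 - 2 a_3 = 0  ->  30 a_6 = 2 a_4 + 2 a_3 = 2  ->  a_6 = 1/15
Truncated series: y(x) = 3 - x + 3 x^2 + (2/3) x^3 + (1/3) x^4 + (11/30) x^5 + (1/15) x^6 + O(x^7).

a_0 = 3; a_1 = -1; a_2 = 3; a_3 = 2/3; a_4 = 1/3; a_5 = 11/30; a_6 = 1/15


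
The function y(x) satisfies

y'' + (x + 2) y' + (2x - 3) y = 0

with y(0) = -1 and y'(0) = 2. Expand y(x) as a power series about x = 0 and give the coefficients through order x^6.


Ansatz: y(x) = sum_{n>=0} a_n x^n, so y'(x) = sum_{n>=1} n a_n x^(n-1) and y''(x) = sum_{n>=2} n(n-1) a_n x^(n-2).
Substitute into P(x) y'' + Q(x) y' + R(x) y = 0 with P(x) = 1, Q(x) = x + 2, R(x) = 2x - 3, and match powers of x.
Initial conditions: a_0 = -1, a_1 = 2.
Setting the coefficient of each power of x to zero and solving order by order (substituting the coefficients already found):
  x^0: 2 a_2 + 2 a_1 - 3 a_0 = 0  ->  2 a_2 = -2 a_1 + 3 a_0 = -7  ->  a_2 = -7/2
  x^1: 6 a_3 + 4 a_2 - 2 a_1 + 2 a_0 = 0  ->  6 a_3 = -4 a_2 + 2 a_1 - 2 a_0 = 20  ->  a_3 = 10/3
  x^2: 12 a_4 + 6 a_3 - a_2 + 2 a_1 = 0  ->  12 a_4 = -6 a_3 + a_2 - 2 a_1 = -55/2  ->  a_4 = -55/24
  x^3: 20 a_5 + 8 a_4 + 2 a_2 = 0  ->  20 a_5 = -8 a_4 - 2 a_2 = 76/3  ->  a_5 = 19/15
  x^4: 30 a_6 + 10 a_5 + a_4 + 2 a_3 = 0  ->  30 a_6 = -10 a_5 - a_4 - 2 a_3 = -409/24  ->  a_6 = -409/720
Truncated series: y(x) = -1 + 2 x - (7/2) x^2 + (10/3) x^3 - (55/24) x^4 + (19/15) x^5 - (409/720) x^6 + O(x^7).

a_0 = -1; a_1 = 2; a_2 = -7/2; a_3 = 10/3; a_4 = -55/24; a_5 = 19/15; a_6 = -409/720


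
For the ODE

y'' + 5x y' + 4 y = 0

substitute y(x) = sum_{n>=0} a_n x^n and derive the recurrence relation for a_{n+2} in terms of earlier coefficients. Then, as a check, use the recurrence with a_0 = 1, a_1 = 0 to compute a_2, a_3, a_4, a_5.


Substitute y = sum_n a_n x^n.
y''(x) has coefficient (n+2)(n+1) a_{n+2} at x^n;
5 x y'(x) has coefficient 5 n a_n at x^n (shift);
4 y(x) has coefficient 4 a_n at x^n.
Matching x^n: (n+2)(n+1) a_{n+2} + (5n + 4) a_n = 0.
Thus a_{n+2} = (-5n - 4) / ((n+1)(n+2)) * a_n.

Check with a_0 = 1, a_1 = 0 (apply the recurrence for n = 0, 1, 2, 3): a_0 = 1, a_1 = 0, a_2 = -2, a_3 = 0, a_4 = 7/3, a_5 = 0.

a_(n+2) = (-5n - 4) / ((n+1)(n+2)) * a_n; check: a_0 = 1, a_1 = 0, a_2 = -2, a_3 = 0, a_4 = 7/3, a_5 = 0


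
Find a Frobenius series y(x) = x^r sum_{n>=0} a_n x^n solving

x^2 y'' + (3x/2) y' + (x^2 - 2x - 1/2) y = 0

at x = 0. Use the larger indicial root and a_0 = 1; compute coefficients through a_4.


Write in Frobenius form y'' + (p(x)/x) y' + (q(x)/x^2) y = 0:
  p(x) = 3/2,  q(x) = x^2 - 2x - 1/2.
Indicial equation: r(r-1) + (3/2) r + (-1/2) = 0 -> roots r_1 = 1/2, r_2 = -1.
Take r = r_1 = 1/2. Let y(x) = x^r sum_{n>=0} a_n x^n with a_0 = 1.
Substitute y = x^r sum a_n x^n and match x^{r+n}. The recurrence is
  D(n) a_n - 2 a_{n-1} + 1 a_{n-2} = 0,  where D(n) = (r+n)(r+n-1) + (3/2)(r+n) + (-1/2).
  a_n = [2 a_{n-1} - 1 a_{n-2}] / D(n).
Since the indicial polynomial factors as (r - r_1)(r - r_2), D(n) = (r_1 + n - r_1)(r_1 + n - r_2) = n(n + 3/2).
Evaluating step by step (a_0 = 1):
  n = 1: D(1) = 1(1 + 3/2) = 5/2; numerator = 2(1) = 2; a_1 = (2)/(5/2) = 4/5
  n = 2: D(2) = 2(2 + 3/2) = 7; numerator = 2(4/5) - 1(1) = 3/5; a_2 = (3/5)/(7) = 3/35
  n = 3: D(3) = 3(3 + 3/2) = 27/2; numerator = 2(3/35) - 1(4/5) = -22/35; a_3 = (-22/35)/(27/2) = -44/945
  n = 4: D(4) = 4(4 + 3/2) = 22; numerator = 2(-44/945) - 1(3/35) = -169/945; a_4 = (-169/945)/(22) = -169/20790

r = 1/2; a_0 = 1; a_1 = 4/5; a_2 = 3/35; a_3 = -44/945; a_4 = -169/20790


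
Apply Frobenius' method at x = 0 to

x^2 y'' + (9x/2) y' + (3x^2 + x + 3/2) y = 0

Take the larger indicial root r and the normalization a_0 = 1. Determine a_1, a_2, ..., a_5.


Write in Frobenius form y'' + (p(x)/x) y' + (q(x)/x^2) y = 0:
  p(x) = 9/2,  q(x) = 3x^2 + x + 3/2.
Indicial equation: r(r-1) + (9/2) r + (3/2) = 0 -> roots r_1 = -1/2, r_2 = -3.
Take r = r_1 = -1/2. Let y(x) = x^r sum_{n>=0} a_n x^n with a_0 = 1.
Substitute y = x^r sum a_n x^n and match x^{r+n}. The recurrence is
  D(n) a_n + 1 a_{n-1} + 3 a_{n-2} = 0,  where D(n) = (r+n)(r+n-1) + (9/2)(r+n) + (3/2).
  a_n = [-1 a_{n-1} - 3 a_{n-2}] / D(n).
Since the indicial polynomial factors as (r - r_1)(r - r_2), D(n) = (r_1 + n - r_1)(r_1 + n - r_2) = n(n + 5/2).
Evaluating step by step (a_0 = 1):
  n = 1: D(1) = 1(1 + 5/2) = 7/2; numerator = -1(1) = -1; a_1 = (-1)/(7/2) = -2/7
  n = 2: D(2) = 2(2 + 5/2) = 9; numerator = -1(-2/7) - 3(1) = -19/7; a_2 = (-19/7)/(9) = -19/63
  n = 3: D(3) = 3(3 + 5/2) = 33/2; numerator = -1(-19/63) - 3(-2/7) = 73/63; a_3 = (73/63)/(33/2) = 146/2079
  n = 4: D(4) = 4(4 + 5/2) = 26; numerator = -1(146/2079) - 3(-19/63) = 1735/2079; a_4 = (1735/2079)/(26) = 1735/54054
  n = 5: D(5) = 5(5 + 5/2) = 75/2; numerator = -1(1735/54054) - 3(146/2079) = -1193/4914; a_5 = (-1193/4914)/(75/2) = -1193/184275

r = -1/2; a_0 = 1; a_1 = -2/7; a_2 = -19/63; a_3 = 146/2079; a_4 = 1735/54054; a_5 = -1193/184275


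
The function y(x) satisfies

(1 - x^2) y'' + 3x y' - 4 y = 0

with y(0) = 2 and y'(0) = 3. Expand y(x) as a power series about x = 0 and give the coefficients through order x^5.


Ansatz: y(x) = sum_{n>=0} a_n x^n, so y'(x) = sum_{n>=1} n a_n x^(n-1) and y''(x) = sum_{n>=2} n(n-1) a_n x^(n-2).
Substitute into P(x) y'' + Q(x) y' + R(x) y = 0 with P(x) = 1 - x^2, Q(x) = 3x, R(x) = -4, and match powers of x.
Initial conditions: a_0 = 2, a_1 = 3.
Setting the coefficient of each power of x to zero and solving order by order (substituting the coefficients already found):
  x^0: 2 a_2 - 4 a_0 = 0  ->  2 a_2 = 4 a_0 = 8  ->  a_2 = 4
  x^1: 6 a_3 - a_1 = 0  ->  6 a_3 = a_1 = 3  ->  a_3 = 1/2
  x^2: 12 a_4 = 0  ->  a_4 = 0
  x^3: 20 a_5 - a_3 = 0  ->  20 a_5 = a_3 = 1/2  ->  a_5 = 1/40
Truncated series: y(x) = 2 + 3 x + 4 x^2 + (1/2) x^3 + (1/40) x^5 + O(x^6).

a_0 = 2; a_1 = 3; a_2 = 4; a_3 = 1/2; a_4 = 0; a_5 = 1/40


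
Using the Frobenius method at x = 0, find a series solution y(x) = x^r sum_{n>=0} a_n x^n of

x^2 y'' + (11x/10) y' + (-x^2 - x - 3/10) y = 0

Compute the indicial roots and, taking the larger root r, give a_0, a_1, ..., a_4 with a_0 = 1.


Write in Frobenius form y'' + (p(x)/x) y' + (q(x)/x^2) y = 0:
  p(x) = 11/10,  q(x) = -x^2 - x - 3/10.
Indicial equation: r(r-1) + (11/10) r + (-3/10) = 0 -> roots r_1 = 1/2, r_2 = -3/5.
Take r = r_1 = 1/2. Let y(x) = x^r sum_{n>=0} a_n x^n with a_0 = 1.
Substitute y = x^r sum a_n x^n and match x^{r+n}. The recurrence is
  D(n) a_n - 1 a_{n-1} - 1 a_{n-2} = 0,  where D(n) = (r+n)(r+n-1) + (11/10)(r+n) + (-3/10).
  a_n = [1 a_{n-1} + 1 a_{n-2}] / D(n).
Since the indicial polynomial factors as (r - r_1)(r - r_2), D(n) = (r_1 + n - r_1)(r_1 + n - r_2) = n(n + 11/10).
Evaluating step by step (a_0 = 1):
  n = 1: D(1) = 1(1 + 11/10) = 21/10; numerator = 1(1) = 1; a_1 = (1)/(21/10) = 10/21
  n = 2: D(2) = 2(2 + 11/10) = 31/5; numerator = 1(10/21) + 1(1) = 31/21; a_2 = (31/21)/(31/5) = 5/21
  n = 3: D(3) = 3(3 + 11/10) = 123/10; numerator = 1(5/21) + 1(10/21) = 5/7; a_3 = (5/7)/(123/10) = 50/861
  n = 4: D(4) = 4(4 + 11/10) = 102/5; numerator = 1(50/861) + 1(5/21) = 85/287; a_4 = (85/287)/(102/5) = 25/1722

r = 1/2; a_0 = 1; a_1 = 10/21; a_2 = 5/21; a_3 = 50/861; a_4 = 25/1722


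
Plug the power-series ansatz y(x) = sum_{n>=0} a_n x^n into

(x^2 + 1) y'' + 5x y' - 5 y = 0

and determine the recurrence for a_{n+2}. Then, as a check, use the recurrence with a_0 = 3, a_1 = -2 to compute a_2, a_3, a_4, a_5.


Substitute y = sum_n a_n x^n.
(1 + 1 x^2) y'' contributes (n+2)(n+1) a_{n+2} + n(n-1) a_n at x^n.
5 x y'(x) contributes 5 n a_n at x^n.
-5 y(x) contributes -5 a_n at x^n.
Matching x^n: (n+2)(n+1) a_{n+2} + (n(n-1) + 5 n - 5) a_n = 0.
Thus a_{n+2} = (-n(n-1) - 5 n + 5) / ((n+1)(n+2)) * a_n.

Check with a_0 = 3, a_1 = -2 (apply the recurrence for n = 0, 1, 2, 3): a_0 = 3, a_1 = -2, a_2 = 15/2, a_3 = 0, a_4 = -35/8, a_5 = 0.

a_(n+2) = (-n(n-1) - 5 n + 5) / ((n+1)(n+2)) * a_n; check: a_0 = 3, a_1 = -2, a_2 = 15/2, a_3 = 0, a_4 = -35/8, a_5 = 0


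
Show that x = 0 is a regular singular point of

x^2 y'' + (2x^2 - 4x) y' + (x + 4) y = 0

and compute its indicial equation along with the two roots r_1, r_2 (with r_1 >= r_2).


Divide by x^2 to reach normal form y'' + P_1(x) y' + P_2(x) y = 0 with P_1(x) = 2 - 4/x and P_2(x) = 1/x + 4/x^2.
x = 0 is a singular point because the y'-coefficient 2 - 4/x has a pole at x = 0 and the y-coefficient 1/x + 4/x^2 has a pole at x = 0.
It is a regular singular point because x P_1(x) = p(x) = 2x - 4 and x^2 P_2(x) = q(x) = x + 4 are polynomials, hence analytic at x = 0.
p(0) = -4,  q(0) = 4.
Indicial equation: r(r-1) + p(0) r + q(0) = 0, i.e. r^2 + (p(0) - 1) r + q(0) = 0, i.e. r^2 - 5 r + 4 = 0.
Discriminant: (-5)^2 - 4(4) = 9, so r = (5 ± 3)/2.
Solving: r_1 = 4, r_2 = 1.

indicial: r^2 - 5 r + 4 = 0; roots r_1 = 4, r_2 = 1


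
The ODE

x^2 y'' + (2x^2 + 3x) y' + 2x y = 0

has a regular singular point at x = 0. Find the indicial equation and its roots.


Divide by x^2 to reach normal form y'' + P_1(x) y' + P_2(x) y = 0 with P_1(x) = 2 + 3/x and P_2(x) = 2/x.
x = 0 is a singular point because the y'-coefficient 2 + 3/x has a pole at x = 0 and the y-coefficient 2/x has a pole at x = 0.
It is a regular singular point because x P_1(x) = p(x) = 2x + 3 and x^2 P_2(x) = q(x) = 2x are polynomials, hence analytic at x = 0.
p(0) = 3,  q(0) = 0.
Indicial equation: r(r-1) + p(0) r + q(0) = 0, i.e. r^2 + (p(0) - 1) r + q(0) = 0, i.e. r^2 + 2 r = 0.
Discriminant: (2)^2 - 4(0) = 4, so r = (-2 ± 2)/2.
Solving: r_1 = 0, r_2 = -2.

indicial: r^2 + 2 r = 0; roots r_1 = 0, r_2 = -2


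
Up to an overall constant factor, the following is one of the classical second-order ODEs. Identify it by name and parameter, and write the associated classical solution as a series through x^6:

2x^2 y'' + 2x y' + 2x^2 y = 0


All three coefficients share the factor 2; dividing through by 2 gives  x^2 y'' + x y' + x^2 y = 0.
This matches the Bessel equation x^2 y'' + x y' + (x^2 - nu^2) y = 0 with nu^2 = 0, so nu = 0; the solution bounded at x = 0 is J_0(x).
Frobenius at x = 0: indicial roots ±nu; for r = nu the recurrence k(k + 2nu) c_k = -c_{k-2} gives the standard series J_nu(x) = sum_{k>=0} (-1)^k / (k! (k+nu)!) (x/2)^(2k+nu). Evaluate the first 4 terms:
  k = 0: (-1)^0 / (0! * 0! * 2^0) x^0 = 1/(1*1*1) x^0 = (1) x^0
  k = 1: (-1)^1 / (1! * 1! * 2^2) x^2 = -1/(1*1*4) x^2 = (-1/4) x^2
  k = 2: (-1)^2 / (2! * 2! * 2^4) x^4 = 1/(2*2*16) x^4 = (1/64) x^4
  k = 3: (-1)^3 / (3! * 3! * 2^6) x^6 = -1/(6*6*64) x^6 = (-1/2304) x^6
Hence J_0(x) = -x^6/2304 + x^4/64 - x^2/4 + 1 + ....

J_0(x); series = -x^6/2304 + x^4/64 - x^2/4 + 1


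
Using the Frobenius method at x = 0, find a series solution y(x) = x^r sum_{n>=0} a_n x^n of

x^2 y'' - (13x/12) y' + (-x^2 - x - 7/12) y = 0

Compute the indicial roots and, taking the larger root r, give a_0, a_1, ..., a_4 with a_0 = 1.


Write in Frobenius form y'' + (p(x)/x) y' + (q(x)/x^2) y = 0:
  p(x) = -13/12,  q(x) = -x^2 - x - 7/12.
Indicial equation: r(r-1) + (-13/12) r + (-7/12) = 0 -> roots r_1 = 7/3, r_2 = -1/4.
Take r = r_1 = 7/3. Let y(x) = x^r sum_{n>=0} a_n x^n with a_0 = 1.
Substitute y = x^r sum a_n x^n and match x^{r+n}. The recurrence is
  D(n) a_n - 1 a_{n-1} - 1 a_{n-2} = 0,  where D(n) = (r+n)(r+n-1) + (-13/12)(r+n) + (-7/12).
  a_n = [1 a_{n-1} + 1 a_{n-2}] / D(n).
Since the indicial polynomial factors as (r - r_1)(r - r_2), D(n) = (r_1 + n - r_1)(r_1 + n - r_2) = n(n + 31/12).
Evaluating step by step (a_0 = 1):
  n = 1: D(1) = 1(1 + 31/12) = 43/12; numerator = 1(1) = 1; a_1 = (1)/(43/12) = 12/43
  n = 2: D(2) = 2(2 + 31/12) = 55/6; numerator = 1(12/43) + 1(1) = 55/43; a_2 = (55/43)/(55/6) = 6/43
  n = 3: D(3) = 3(3 + 31/12) = 67/4; numerator = 1(6/43) + 1(12/43) = 18/43; a_3 = (18/43)/(67/4) = 72/2881
  n = 4: D(4) = 4(4 + 31/12) = 79/3; numerator = 1(72/2881) + 1(6/43) = 474/2881; a_4 = (474/2881)/(79/3) = 18/2881

r = 7/3; a_0 = 1; a_1 = 12/43; a_2 = 6/43; a_3 = 72/2881; a_4 = 18/2881
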